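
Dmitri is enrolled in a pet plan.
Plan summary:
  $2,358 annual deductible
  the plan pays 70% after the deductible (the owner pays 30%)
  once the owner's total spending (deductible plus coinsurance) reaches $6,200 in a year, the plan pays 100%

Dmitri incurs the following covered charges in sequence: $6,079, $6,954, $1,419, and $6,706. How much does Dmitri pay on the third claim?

Claim 1 — $6,079: $2,358 finishes the deductible; $3,721 goes to coinsurance; 30% of $3,721 = $1,116.30. Owner owes $3,474.30 (running OOP $3,474.30).
Claim 2 — $6,954: 30% coinsurance on $6,954 = $2,086.20. Owner pays $2,086.20; OOP now $5,560.50.
Claim 3 — $1,419: deductible met; 30% of $1,419 = $425.70. Cost to owner: $425.70. OOP to date $5,986.20.

$425.70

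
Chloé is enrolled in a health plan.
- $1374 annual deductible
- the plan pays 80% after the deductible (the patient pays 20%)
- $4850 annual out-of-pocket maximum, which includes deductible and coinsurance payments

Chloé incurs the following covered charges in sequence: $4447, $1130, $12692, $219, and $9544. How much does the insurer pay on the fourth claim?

Claim 1 — $4447: deductible takes $1374, $3073 remains; patient's 20% is $614.60. Cost to patient: $1988.60. OOP to date $1988.60. Plan pays $4447 − $1988.60 = $2458.40.
Claim 2 — $1130: deductible already satisfied, so patient's share is 20% × $1130 = $226. Patient owes $226 (running OOP $2214.60). Plan pays $1130 − $226 = $904.
Claim 3 — $12692: 20% coinsurance on $12692 = $2538.40. Cost to patient: $2538.40. OOP to date $4753. Insurer: $12692 − $2538.40 = $10153.60.
Claim 4 — $219: deductible already satisfied, so patient's share is 20% × $219 = $43.80. Cost to patient: $43.80. OOP to date $4796.80. Plan pays $219 − $43.80 = $175.20.

$175.20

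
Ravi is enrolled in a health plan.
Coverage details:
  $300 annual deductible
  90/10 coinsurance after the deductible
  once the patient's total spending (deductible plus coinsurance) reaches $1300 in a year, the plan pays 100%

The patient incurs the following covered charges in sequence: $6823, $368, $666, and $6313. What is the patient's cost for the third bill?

$66.60

Bill 1, $6823: deductible takes $300, $6523 remains; patient's 10% is $652.30. Patient owes $952.30 (running OOP $952.30).
Bill 2, $368: deductible already satisfied, so patient's share is 10% × $368 = $36.80. Patient owes $36.80 (running OOP $989.10).
Bill 3, $666: deductible already satisfied, so patient's share is 10% × $666 = $66.60. Patient pays $66.60; OOP now $1055.70.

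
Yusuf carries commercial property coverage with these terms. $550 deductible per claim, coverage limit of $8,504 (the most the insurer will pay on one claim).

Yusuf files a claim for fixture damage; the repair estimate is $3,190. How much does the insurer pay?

$2,640

Less the $550 deductible: $3,190 − $550 = $2,640.
$2,640 is within the $8,504 limit, so the insurer pays $2,640.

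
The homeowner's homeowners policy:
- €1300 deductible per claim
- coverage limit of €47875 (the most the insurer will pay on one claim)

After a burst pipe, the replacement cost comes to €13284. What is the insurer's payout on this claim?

Less the €1300 deductible: €13284 − €1300 = €11984.
€11984 is within the €47875 limit, so the insurer pays €11984.

€11984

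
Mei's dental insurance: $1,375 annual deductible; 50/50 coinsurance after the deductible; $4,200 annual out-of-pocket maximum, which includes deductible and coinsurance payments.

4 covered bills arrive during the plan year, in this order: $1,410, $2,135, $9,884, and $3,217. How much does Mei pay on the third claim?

$1,740

Bill 1, $1,410: deductible takes $1,375, $35 remains; 50% of $35 = $17.50. Patient owes $1,392.50 (running OOP $1,392.50).
Bill 2, $2,135: deductible already satisfied, so patient's share is 50% × $2,135 = $1,067.50. Patient owes $1,067.50 (running OOP $2,460).
Bill 3, $9,884: deductible met; 50% of $9,884 = $4,942. Adding that to $2,460 gives $7,402, past the $4,200 cap; patient pays only $4,200 − $2,460 = $1,740.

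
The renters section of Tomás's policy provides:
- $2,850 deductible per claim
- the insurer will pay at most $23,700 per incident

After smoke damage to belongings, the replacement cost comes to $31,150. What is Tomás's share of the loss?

Less the $2,850 deductible: $31,150 − $2,850 = $28,300.
$28,300 exceeds the $23,700 limit, so the insurer pays the limit: $23,700.
Tenant's share is the uncovered remainder: $31,150 − $23,700 = $7,450.

$7,450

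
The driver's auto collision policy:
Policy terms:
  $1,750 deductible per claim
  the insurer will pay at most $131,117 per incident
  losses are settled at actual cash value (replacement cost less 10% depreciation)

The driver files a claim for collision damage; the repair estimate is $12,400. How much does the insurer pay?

Depreciate 10%: the covered value is $12,400 × 0.9 = $11,160.
Subtract the deductible: $11,160 − $1,750 = $9,410.
That's under the $131,117 cap, so the insurer reimburses the full $9,410.

$9,410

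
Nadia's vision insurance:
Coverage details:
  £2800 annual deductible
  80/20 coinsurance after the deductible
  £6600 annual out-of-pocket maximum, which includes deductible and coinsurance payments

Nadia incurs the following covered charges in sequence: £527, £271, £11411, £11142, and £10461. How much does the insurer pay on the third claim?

£7527.20

Bill 1, £527: entire amount goes to the deductible. Member owes £527 (running OOP £527). Insurer: £527 − £527 = £0.
Bill 2, £271: all of it applies to the deductible. Member pays £271; OOP now £798. Insurer: £271 − £271 = £0.
Bill 3, £11411: £2002 to deductible, leaving £9409; 20% of £9409 = £1881.80. Member pays £3883.80; OOP now £4681.80. Plan pays £11411 − £3883.80 = £7527.20.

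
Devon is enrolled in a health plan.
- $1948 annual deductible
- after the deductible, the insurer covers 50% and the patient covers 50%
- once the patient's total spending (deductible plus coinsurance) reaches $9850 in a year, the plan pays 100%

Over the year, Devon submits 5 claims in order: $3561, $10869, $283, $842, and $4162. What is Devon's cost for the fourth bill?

Bill 1, $3561: deductible takes $1948, $1613 remains; coinsurance $1613 × 50% = $806.50. Patient pays $2754.50; OOP now $2754.50.
Bill 2, $10869: deductible already satisfied, so patient's share is 50% × $10869 = $5434.50. Patient owes $5434.50 (running OOP $8189).
Bill 3, $283: deductible already satisfied, so patient's share is 50% × $283 = $141.50. Patient pays $141.50; OOP now $8330.50.
Bill 4, $842: deductible already satisfied, so patient's share is 50% × $842 = $421. Patient pays $421; OOP now $8751.50.

$421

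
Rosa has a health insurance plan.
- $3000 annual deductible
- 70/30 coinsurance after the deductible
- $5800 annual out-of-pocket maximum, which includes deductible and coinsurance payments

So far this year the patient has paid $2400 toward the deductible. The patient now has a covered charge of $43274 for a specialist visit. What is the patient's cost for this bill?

Deductible still to meet: $3000 − $2400 = $600.
That leaves $43274 − $600 = $42674 for coinsurance.
Coinsurance: $42674 × 30% = $12802.20.
That puts the patient's cost at $600 + $12802.20 = $13402.20 before any cap.
Year-to-date out-of-pocket would reach $2400 + $13402.20 = $15802.20, above the $5800 maximum, so the patient pays only $5800 − $2400 = $3400.

$3400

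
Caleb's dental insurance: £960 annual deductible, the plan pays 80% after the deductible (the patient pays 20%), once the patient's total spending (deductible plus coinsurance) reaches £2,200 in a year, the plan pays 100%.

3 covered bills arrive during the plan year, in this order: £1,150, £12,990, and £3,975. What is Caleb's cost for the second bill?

Claim 1 (£1,150): £960 finishes the deductible; £190 goes to coinsurance; 20% of £190 = £38. Cost to patient: £998. OOP to date £998.
Claim 2 (£12,990): deductible already satisfied, so patient's share is 20% × £12,990 = £2,598. That would push OOP to £3,596, over the £2,200 cap, so patient pays £2,200 − £998 = £1,202.

£1,202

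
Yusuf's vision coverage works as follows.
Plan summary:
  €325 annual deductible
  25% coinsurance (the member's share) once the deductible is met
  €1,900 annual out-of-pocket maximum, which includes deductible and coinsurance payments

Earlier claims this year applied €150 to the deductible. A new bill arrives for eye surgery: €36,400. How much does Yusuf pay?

Deductible still to meet: €325 − €150 = €175.
After the €175 deductible portion, €36,400 − €175 = €36,225 is subject to coinsurance.
25% of €36,225 = €9,056.25 falls to the member.
So the member owes €175 + €9,056.25 = €9,231.25 before any cap.
That would bring total out-of-pocket to €9,381.25, past the €1,900 cap. The member is capped at €1,900 − €150 = €1,750 on this claim.

€1,750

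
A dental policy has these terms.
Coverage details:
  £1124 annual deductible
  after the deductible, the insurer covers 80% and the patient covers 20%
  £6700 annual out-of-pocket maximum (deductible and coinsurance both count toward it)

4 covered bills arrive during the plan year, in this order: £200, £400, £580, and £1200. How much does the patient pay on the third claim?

Bill 1, £200: all of it applies to the deductible. Cost to patient: £200. OOP to date £200.
Bill 2, £400: fully absorbed by the deductible. Cost to patient: £400. OOP to date £600.
Bill 3, £580: deductible takes £524, £56 remains; coinsurance £56 × 20% = £11.20. Patient owes £535.20 (running OOP £1135.20).

£535.20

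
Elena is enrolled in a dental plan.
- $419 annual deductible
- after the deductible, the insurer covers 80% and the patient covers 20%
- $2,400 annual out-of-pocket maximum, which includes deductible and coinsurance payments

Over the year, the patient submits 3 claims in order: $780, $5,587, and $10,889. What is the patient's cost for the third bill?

$791.40

Bill 1, $780: deductible takes $419, $361 remains; 20% of $361 = $72.20. Patient owes $491.20 (running OOP $491.20).
Bill 2, $5,587: deductible already satisfied, so patient's share is 20% × $5,587 = $1,117.40. Patient owes $1,117.40 (running OOP $1,608.60).
Bill 3, $10,889: deductible already satisfied, so patient's share is 20% × $10,889 = $2,177.80. OOP would hit $3,786.40 > $2,400, so the cap limits the patient to $2,400 − $1,608.60 = $791.40.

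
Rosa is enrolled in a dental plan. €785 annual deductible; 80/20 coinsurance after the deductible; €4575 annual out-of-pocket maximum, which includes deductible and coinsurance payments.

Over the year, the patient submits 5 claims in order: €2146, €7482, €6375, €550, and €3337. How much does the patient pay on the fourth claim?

€110

Bill 1, €2146: €785 finishes the deductible; €1361 goes to coinsurance; coinsurance €1361 × 20% = €272.20. Cost to patient: €1057.20. OOP to date €1057.20.
Bill 2, €7482: 20% coinsurance on €7482 = €1496.40. Patient pays €1496.40; OOP now €2553.60.
Bill 3, €6375: deductible met; 20% of €6375 = €1275. Patient pays €1275; OOP now €3828.60.
Bill 4, €550: deductible met; 20% of €550 = €110. Cost to patient: €110. OOP to date €3938.60.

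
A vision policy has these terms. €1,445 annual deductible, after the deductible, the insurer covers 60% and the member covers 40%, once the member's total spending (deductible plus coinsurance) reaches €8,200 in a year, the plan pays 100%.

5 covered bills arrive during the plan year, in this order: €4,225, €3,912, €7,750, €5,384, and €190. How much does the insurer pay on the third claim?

€4,650

Claim 1 — €4,225: €1,445 finishes the deductible; €2,780 goes to coinsurance; coinsurance €2,780 × 40% = €1,112. Member pays €2,557; OOP now €2,557. Insurer: €4,225 − €2,557 = €1,668.
Claim 2 — €3,912: deductible already satisfied, so member's share is 40% × €3,912 = €1,564.80. Member owes €1,564.80 (running OOP €4,121.80). Plan pays €3,912 − €1,564.80 = €2,347.20.
Claim 3 — €7,750: deductible met; 40% of €7,750 = €3,100. Member owes €3,100 (running OOP €7,221.80). Plan pays €7,750 − €3,100 = €4,650.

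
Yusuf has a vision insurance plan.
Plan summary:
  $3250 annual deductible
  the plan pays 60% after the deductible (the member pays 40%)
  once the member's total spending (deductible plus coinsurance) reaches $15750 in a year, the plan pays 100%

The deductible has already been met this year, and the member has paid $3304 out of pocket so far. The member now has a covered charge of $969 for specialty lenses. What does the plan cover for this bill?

With the deductible met, the entire $969 is subject to coinsurance.
40% of $969 = $387.60 falls to the member.
Year-to-date out-of-pocket becomes $3304 + $387.60 = $3691.60, still under the $15750 maximum, so no cap applies.
The insurer covers the remainder: $969 − $387.60 = $581.40.

$581.40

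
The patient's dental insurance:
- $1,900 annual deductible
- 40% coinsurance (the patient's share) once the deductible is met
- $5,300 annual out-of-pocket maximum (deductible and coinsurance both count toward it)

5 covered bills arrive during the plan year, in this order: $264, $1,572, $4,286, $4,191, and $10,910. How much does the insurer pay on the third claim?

#1 ($264): all of it applies to the deductible. Patient pays $264; OOP now $264. Insurer: $264 − $264 = $0.
#2 ($1,572): all of it applies to the deductible. Patient owes $1,572 (running OOP $1,836). Plan pays $1,572 − $1,572 = $0.
#3 ($4,286): deductible takes $64, $4,222 remains; patient's 40% is $1,688.80. Cost to patient: $1,752.80. OOP to date $3,588.80. Insurer: $4,286 − $1,752.80 = $2,533.20.

$2,533.20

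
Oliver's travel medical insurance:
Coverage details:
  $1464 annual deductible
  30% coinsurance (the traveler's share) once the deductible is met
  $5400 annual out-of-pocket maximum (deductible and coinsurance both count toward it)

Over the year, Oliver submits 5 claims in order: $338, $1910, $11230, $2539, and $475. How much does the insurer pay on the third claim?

Claim 1 — $338: entire amount goes to the deductible. Traveler pays $338; OOP now $338. Plan pays $338 − $338 = $0.
Claim 2 — $1910: deductible takes $1126, $784 remains; coinsurance $784 × 30% = $235.20. Traveler owes $1361.20 (running OOP $1699.20). Plan pays $1910 − $1361.20 = $548.80.
Claim 3 — $11230: deductible met; 30% of $11230 = $3369. Cost to traveler: $3369. OOP to date $5068.20. Insurer: $11230 − $3369 = $7861.

$7861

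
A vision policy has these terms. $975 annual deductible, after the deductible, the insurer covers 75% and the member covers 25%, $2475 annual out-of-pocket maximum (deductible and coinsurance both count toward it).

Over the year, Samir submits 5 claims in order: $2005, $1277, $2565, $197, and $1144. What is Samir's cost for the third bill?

#1 ($2005): $975 finishes the deductible; $1030 goes to coinsurance; 25% of $1030 = $257.50. Member pays $1232.50; OOP now $1232.50.
#2 ($1277): deductible already satisfied, so member's share is 25% × $1277 = $319.25. Cost to member: $319.25. OOP to date $1551.75.
#3 ($2565): deductible met; 25% of $2565 = $641.25. Cost to member: $641.25. OOP to date $2193.

$641.25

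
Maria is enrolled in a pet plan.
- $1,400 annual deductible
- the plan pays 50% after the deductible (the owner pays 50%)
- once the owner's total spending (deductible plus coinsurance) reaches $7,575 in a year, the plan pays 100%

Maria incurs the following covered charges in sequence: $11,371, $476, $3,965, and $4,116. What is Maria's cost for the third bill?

Bill 1, $11,371: $1,400 finishes the deductible; $9,971 goes to coinsurance; owner's 50% is $4,985.50. Cost to owner: $6,385.50. OOP to date $6,385.50.
Bill 2, $476: deductible met; 50% of $476 = $238. Owner pays $238; OOP now $6,623.50.
Bill 3, $3,965: 50% coinsurance on $3,965 = $1,982.50. OOP would hit $8,606 > $7,575, so the cap limits the owner to $7,575 − $6,623.50 = $951.50.

$951.50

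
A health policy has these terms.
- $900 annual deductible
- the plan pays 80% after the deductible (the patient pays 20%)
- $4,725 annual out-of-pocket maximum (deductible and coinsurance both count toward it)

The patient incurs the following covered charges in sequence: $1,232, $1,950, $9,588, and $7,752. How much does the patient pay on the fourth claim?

Claim 1 — $1,232: deductible takes $900, $332 remains; coinsurance $332 × 20% = $66.40. Cost to patient: $966.40. OOP to date $966.40.
Claim 2 — $1,950: deductible met; 20% of $1,950 = $390. Patient owes $390 (running OOP $1,356.40).
Claim 3 — $9,588: deductible met; 20% of $9,588 = $1,917.60. Patient pays $1,917.60; OOP now $3,274.
Claim 4 — $7,752: deductible met; 20% of $7,752 = $1,550.40. Adding that to $3,274 gives $4,824.40, past the $4,725 cap; patient pays only $4,725 − $3,274 = $1,451.

$1,451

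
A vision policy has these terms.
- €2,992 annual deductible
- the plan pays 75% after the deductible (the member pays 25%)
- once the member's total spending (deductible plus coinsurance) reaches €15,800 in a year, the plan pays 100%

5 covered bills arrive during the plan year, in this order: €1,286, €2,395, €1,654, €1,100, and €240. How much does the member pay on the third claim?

€413.50

Claim 1 (€1,286): all of it applies to the deductible. Member pays €1,286; OOP now €1,286.
Claim 2 (€2,395): €1,706 finishes the deductible; €689 goes to coinsurance; coinsurance €689 × 25% = €172.25. Member pays €1,878.25; OOP now €3,164.25.
Claim 3 (€1,654): 25% coinsurance on €1,654 = €413.50. Cost to member: €413.50. OOP to date €3,577.75.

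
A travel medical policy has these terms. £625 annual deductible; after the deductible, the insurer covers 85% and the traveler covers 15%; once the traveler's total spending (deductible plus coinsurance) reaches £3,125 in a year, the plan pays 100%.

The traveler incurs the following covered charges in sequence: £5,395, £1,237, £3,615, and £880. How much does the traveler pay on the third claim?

#1 (£5,395): £625 to deductible, leaving £4,770; traveler's 15% is £715.50. Traveler pays £1,340.50; OOP now £1,340.50.
#2 (£1,237): deductible met; 15% of £1,237 = £185.55. Traveler owes £185.55 (running OOP £1,526.05).
#3 (£3,615): deductible already satisfied, so traveler's share is 15% × £3,615 = £542.25. Traveler owes £542.25 (running OOP £2,068.30).

£542.25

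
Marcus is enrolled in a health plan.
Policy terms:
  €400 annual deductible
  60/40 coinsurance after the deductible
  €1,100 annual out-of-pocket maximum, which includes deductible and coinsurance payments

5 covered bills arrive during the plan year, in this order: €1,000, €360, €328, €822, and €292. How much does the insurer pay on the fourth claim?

Bill 1, €1,000: €400 to deductible, leaving €600; patient's 40% is €240. Patient pays €640; OOP now €640. Insurer: €1,000 − €640 = €360.
Bill 2, €360: 40% coinsurance on €360 = €144. Patient owes €144 (running OOP €784). Insurer: €360 − €144 = €216.
Bill 3, €328: deductible met; 40% of €328 = €131.20. Patient owes €131.20 (running OOP €915.20). Insurer: €328 − €131.20 = €196.80.
Bill 4, €822: deductible already satisfied, so patient's share is 40% × €822 = €328.80. That would push OOP to €1,244, over the €1,100 cap, so patient pays €1,100 − €915.20 = €184.80. Insurer: €822 − €184.80 = €637.20.

€637.20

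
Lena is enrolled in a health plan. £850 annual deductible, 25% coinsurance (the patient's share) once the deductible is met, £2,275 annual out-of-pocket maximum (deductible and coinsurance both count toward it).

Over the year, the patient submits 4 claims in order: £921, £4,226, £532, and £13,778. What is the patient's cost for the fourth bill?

£217.75

Bill 1, £921: £850 finishes the deductible; £71 goes to coinsurance; 25% of £71 = £17.75. Patient pays £867.75; OOP now £867.75.
Bill 2, £4,226: deductible met; 25% of £4,226 = £1,056.50. Patient owes £1,056.50 (running OOP £1,924.25).
Bill 3, £532: deductible met; 25% of £532 = £133. Patient pays £133; OOP now £2,057.25.
Bill 4, £13,778: deductible already satisfied, so patient's share is 25% × £13,778 = £3,444.50. OOP would hit £5,501.75 > £2,275, so the cap limits the patient to £2,275 − £2,057.25 = £217.75.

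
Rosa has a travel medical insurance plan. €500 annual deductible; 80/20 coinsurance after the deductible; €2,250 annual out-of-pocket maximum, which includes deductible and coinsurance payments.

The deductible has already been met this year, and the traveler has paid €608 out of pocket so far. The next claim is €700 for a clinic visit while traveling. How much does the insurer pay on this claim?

The deductible is already satisfied, so the full bill goes to coinsurance.
Traveler's 20% share of €700 is €140.
Total out-of-pocket so far would be €608 + €140 = €748, below the €2,250 cap — no reduction.
Insurer pays the balance: €700 − €140 = €560.

€560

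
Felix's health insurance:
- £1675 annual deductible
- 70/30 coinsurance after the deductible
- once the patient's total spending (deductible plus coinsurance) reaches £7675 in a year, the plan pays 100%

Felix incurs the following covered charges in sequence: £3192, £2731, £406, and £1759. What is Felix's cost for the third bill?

£121.80

Claim 1 — £3192: £1675 finishes the deductible; £1517 goes to coinsurance; patient's 30% is £455.10. Cost to patient: £2130.10. OOP to date £2130.10.
Claim 2 — £2731: deductible met; 30% of £2731 = £819.30. Patient pays £819.30; OOP now £2949.40.
Claim 3 — £406: deductible already satisfied, so patient's share is 30% × £406 = £121.80. Cost to patient: £121.80. OOP to date £3071.20.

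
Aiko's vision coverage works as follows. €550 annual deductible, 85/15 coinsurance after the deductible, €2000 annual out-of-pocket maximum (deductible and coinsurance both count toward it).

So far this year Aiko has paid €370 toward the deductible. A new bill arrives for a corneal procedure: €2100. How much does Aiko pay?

€468

Deductible still to meet: €550 − €370 = €180.
The remaining €1920 (= €2100 − €180) moves to coinsurance.
Member's 15% share of €1920 is €288.
So the member owes €180 + €288 = €468 before any cap.
Cumulative spending €370 + €468 = €838 stays under the €2000 maximum.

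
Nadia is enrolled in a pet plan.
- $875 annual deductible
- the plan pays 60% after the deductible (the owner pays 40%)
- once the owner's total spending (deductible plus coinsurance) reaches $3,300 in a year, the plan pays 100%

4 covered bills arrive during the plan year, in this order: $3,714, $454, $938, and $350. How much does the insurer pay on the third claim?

$562.80

Bill 1, $3,714: $875 to deductible, leaving $2,839; 40% of $2,839 = $1,135.60. Owner owes $2,010.60 (running OOP $2,010.60). Insurer: $3,714 − $2,010.60 = $1,703.40.
Bill 2, $454: deductible already satisfied, so owner's share is 40% × $454 = $181.60. Cost to owner: $181.60. OOP to date $2,192.20. Insurer: $454 − $181.60 = $272.40.
Bill 3, $938: deductible already satisfied, so owner's share is 40% × $938 = $375.20. Owner owes $375.20 (running OOP $2,567.40). Insurer: $938 − $375.20 = $562.80.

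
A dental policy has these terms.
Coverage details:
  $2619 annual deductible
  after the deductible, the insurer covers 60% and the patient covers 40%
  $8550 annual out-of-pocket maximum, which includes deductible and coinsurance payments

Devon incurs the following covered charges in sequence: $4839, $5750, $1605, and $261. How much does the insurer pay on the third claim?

Bill 1, $4839: $2619 finishes the deductible; $2220 goes to coinsurance; coinsurance $2220 × 40% = $888. Patient pays $3507; OOP now $3507. Insurer: $4839 − $3507 = $1332.
Bill 2, $5750: 40% coinsurance on $5750 = $2300. Patient pays $2300; OOP now $5807. Insurer: $5750 − $2300 = $3450.
Bill 3, $1605: 40% coinsurance on $1605 = $642. Patient pays $642; OOP now $6449. Insurer: $1605 − $642 = $963.

$963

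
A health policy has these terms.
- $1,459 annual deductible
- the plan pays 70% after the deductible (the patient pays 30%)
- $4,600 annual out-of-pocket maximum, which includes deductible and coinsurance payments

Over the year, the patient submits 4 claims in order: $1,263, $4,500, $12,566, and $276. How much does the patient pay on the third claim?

Claim 1 ($1,263): fully absorbed by the deductible. Cost to patient: $1,263. OOP to date $1,263.
Claim 2 ($4,500): $196 to deductible, leaving $4,304; coinsurance $4,304 × 30% = $1,291.20. Cost to patient: $1,487.20. OOP to date $2,750.20.
Claim 3 ($12,566): 30% coinsurance on $12,566 = $3,769.80. That would push OOP to $6,520, over the $4,600 cap, so patient pays $4,600 − $2,750.20 = $1,849.80.

$1,849.80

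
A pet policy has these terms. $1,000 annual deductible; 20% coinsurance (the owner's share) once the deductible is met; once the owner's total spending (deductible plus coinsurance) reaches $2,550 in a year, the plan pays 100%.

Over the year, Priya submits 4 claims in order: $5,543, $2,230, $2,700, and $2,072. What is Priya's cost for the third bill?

$195.40

Claim 1 — $5,543: $1,000 to deductible, leaving $4,543; coinsurance $4,543 × 20% = $908.60. Owner pays $1,908.60; OOP now $1,908.60.
Claim 2 — $2,230: deductible met; 20% of $2,230 = $446. Owner owes $446 (running OOP $2,354.60).
Claim 3 — $2,700: deductible met; 20% of $2,700 = $540. OOP would hit $2,894.60 > $2,550, so the cap limits the owner to $2,550 − $2,354.60 = $195.40.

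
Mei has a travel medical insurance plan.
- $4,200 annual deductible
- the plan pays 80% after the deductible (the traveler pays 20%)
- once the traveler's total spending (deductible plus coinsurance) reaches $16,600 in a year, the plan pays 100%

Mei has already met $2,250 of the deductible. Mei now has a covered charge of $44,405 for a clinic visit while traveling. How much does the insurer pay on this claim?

Remaining deductible: $4,200 − $2,250 = $1,950.
That leaves $44,405 − $1,950 = $42,455 for coinsurance.
Coinsurance: $42,455 × 20% = $8,491.
Traveler responsibility before any cap: $1,950 + $8,491 = $10,441.
Year-to-date out-of-pocket becomes $2,250 + $10,441 = $12,691, still under the $16,600 maximum, so no cap applies.
The plan picks up $44,405 − $10,441 = $33,964.

$33,964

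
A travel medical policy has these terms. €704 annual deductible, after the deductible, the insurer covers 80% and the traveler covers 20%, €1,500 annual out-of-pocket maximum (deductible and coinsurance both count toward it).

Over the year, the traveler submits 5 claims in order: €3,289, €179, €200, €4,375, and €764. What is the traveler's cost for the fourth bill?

€203.20

Claim 1 (€3,289): deductible takes €704, €2,585 remains; 20% of €2,585 = €517. Traveler owes €1,221 (running OOP €1,221).
Claim 2 (€179): deductible met; 20% of €179 = €35.80. Cost to traveler: €35.80. OOP to date €1,256.80.
Claim 3 (€200): deductible already satisfied, so traveler's share is 20% × €200 = €40. Traveler pays €40; OOP now €1,296.80.
Claim 4 (€4,375): deductible met; 20% of €4,375 = €875. Adding that to €1,296.80 gives €2,171.80, past the €1,500 cap; traveler pays only €1,500 − €1,296.80 = €203.20.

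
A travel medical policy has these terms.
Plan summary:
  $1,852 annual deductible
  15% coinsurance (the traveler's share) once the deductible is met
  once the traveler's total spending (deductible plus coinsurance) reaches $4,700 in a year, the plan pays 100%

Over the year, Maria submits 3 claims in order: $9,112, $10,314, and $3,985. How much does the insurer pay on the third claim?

$3,773.10

Claim 1 — $9,112: $1,852 finishes the deductible; $7,260 goes to coinsurance; traveler's 15% is $1,089. Traveler pays $2,941; OOP now $2,941. Insurer: $9,112 − $2,941 = $6,171.
Claim 2 — $10,314: deductible met; 15% of $10,314 = $1,547.10. Traveler owes $1,547.10 (running OOP $4,488.10). Plan pays $10,314 − $1,547.10 = $8,766.90.
Claim 3 — $3,985: deductible met; 15% of $3,985 = $597.75. That would push OOP to $5,085.85, over the $4,700 cap, so traveler pays $4,700 − $4,488.10 = $211.90. Plan pays $3,985 − $211.90 = $3,773.10.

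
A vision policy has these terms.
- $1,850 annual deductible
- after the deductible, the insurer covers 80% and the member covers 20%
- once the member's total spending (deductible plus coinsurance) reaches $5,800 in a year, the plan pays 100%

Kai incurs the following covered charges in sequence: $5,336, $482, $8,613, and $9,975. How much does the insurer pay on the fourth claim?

Claim 1 ($5,336): $1,850 to deductible, leaving $3,486; 20% of $3,486 = $697.20. Member owes $2,547.20 (running OOP $2,547.20). Plan pays $5,336 − $2,547.20 = $2,788.80.
Claim 2 ($482): 20% coinsurance on $482 = $96.40. Cost to member: $96.40. OOP to date $2,643.60. Insurer: $482 − $96.40 = $385.60.
Claim 3 ($8,613): 20% coinsurance on $8,613 = $1,722.60. Cost to member: $1,722.60. OOP to date $4,366.20. Plan pays $8,613 − $1,722.60 = $6,890.40.
Claim 4 ($9,975): 20% coinsurance on $9,975 = $1,995. OOP would hit $6,361.20 > $5,800, so the cap limits the member to $5,800 − $4,366.20 = $1,433.80. Plan pays $9,975 − $1,433.80 = $8,541.20.

$8,541.20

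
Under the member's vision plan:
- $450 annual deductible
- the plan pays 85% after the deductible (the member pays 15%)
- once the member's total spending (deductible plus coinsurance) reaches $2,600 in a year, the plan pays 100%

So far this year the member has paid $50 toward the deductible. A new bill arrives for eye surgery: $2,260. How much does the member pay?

Remaining deductible: $450 − $50 = $400.
The remaining $1,860 (= $2,260 − $400) moves to coinsurance.
15% of $1,860 = $279 falls to the member.
So the member owes $400 + $279 = $679 before any cap.
Cumulative spending $50 + $679 = $729 stays under the $2,600 maximum.

$679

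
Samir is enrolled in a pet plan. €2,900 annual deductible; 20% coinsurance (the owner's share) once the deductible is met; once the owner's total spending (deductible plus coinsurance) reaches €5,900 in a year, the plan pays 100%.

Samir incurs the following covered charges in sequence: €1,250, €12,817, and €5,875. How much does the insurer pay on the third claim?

€5,108.40

Claim 1 — €1,250: fully absorbed by the deductible. Cost to owner: €1,250. OOP to date €1,250. Plan pays €1,250 − €1,250 = €0.
Claim 2 — €12,817: €1,650 finishes the deductible; €11,167 goes to coinsurance; coinsurance €11,167 × 20% = €2,233.40. Owner owes €3,883.40 (running OOP €5,133.40). Plan pays €12,817 − €3,883.40 = €8,933.60.
Claim 3 — €5,875: deductible already satisfied, so owner's share is 20% × €5,875 = €1,175. Adding that to €5,133.40 gives €6,308.40, past the €5,900 cap; owner pays only €5,900 − €5,133.40 = €766.60. Insurer: €5,875 − €766.60 = €5,108.40.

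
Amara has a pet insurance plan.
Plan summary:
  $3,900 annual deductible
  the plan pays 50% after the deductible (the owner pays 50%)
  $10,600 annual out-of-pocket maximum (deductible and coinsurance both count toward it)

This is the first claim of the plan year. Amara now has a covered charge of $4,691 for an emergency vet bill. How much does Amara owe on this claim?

$4,295.50

The full $3,900 deductible is still open; $3,900 of this bill applies to it.
After the $3,900 deductible portion, $4,691 − $3,900 = $791 is subject to coinsurance.
Owner's 50% share of $791 is $395.50.
That puts the owner's cost at $3,900 + $395.50 = $4,295.50 before any cap.
Total out-of-pocket so far would be $0 + $4,295.50 = $4,295.50, below the $10,600 cap — no reduction.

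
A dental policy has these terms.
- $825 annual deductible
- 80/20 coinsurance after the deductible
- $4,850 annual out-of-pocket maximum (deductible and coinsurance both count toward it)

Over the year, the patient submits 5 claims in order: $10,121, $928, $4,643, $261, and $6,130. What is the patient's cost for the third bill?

Bill 1, $10,121: $825 to deductible, leaving $9,296; coinsurance $9,296 × 20% = $1,859.20. Cost to patient: $2,684.20. OOP to date $2,684.20.
Bill 2, $928: deductible met; 20% of $928 = $185.60. Patient owes $185.60 (running OOP $2,869.80).
Bill 3, $4,643: 20% coinsurance on $4,643 = $928.60. Patient pays $928.60; OOP now $3,798.40.

$928.60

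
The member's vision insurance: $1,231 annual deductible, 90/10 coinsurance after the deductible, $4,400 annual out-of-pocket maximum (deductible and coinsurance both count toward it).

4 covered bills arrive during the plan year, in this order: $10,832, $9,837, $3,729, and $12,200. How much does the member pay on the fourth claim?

$852.30

Claim 1 ($10,832): $1,231 to deductible, leaving $9,601; member's 10% is $960.10. Member owes $2,191.10 (running OOP $2,191.10).
Claim 2 ($9,837): deductible met; 10% of $9,837 = $983.70. Member owes $983.70 (running OOP $3,174.80).
Claim 3 ($3,729): deductible met; 10% of $3,729 = $372.90. Member pays $372.90; OOP now $3,547.70.
Claim 4 ($12,200): 10% coinsurance on $12,200 = $1,220. That would push OOP to $4,767.70, over the $4,400 cap, so member pays $4,400 − $3,547.70 = $852.30.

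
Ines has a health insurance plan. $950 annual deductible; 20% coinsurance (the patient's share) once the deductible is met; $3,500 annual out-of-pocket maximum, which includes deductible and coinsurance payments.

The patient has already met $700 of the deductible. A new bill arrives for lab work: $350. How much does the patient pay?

$270

$700 of the $950 deductible is already met, leaving $250.
That leaves $350 − $250 = $100 for coinsurance.
20% of $100 = $20 falls to the patient.
Patient responsibility before any cap: $250 + $20 = $270.
Year-to-date out-of-pocket becomes $700 + $270 = $970, still under the $3,500 maximum, so no cap applies.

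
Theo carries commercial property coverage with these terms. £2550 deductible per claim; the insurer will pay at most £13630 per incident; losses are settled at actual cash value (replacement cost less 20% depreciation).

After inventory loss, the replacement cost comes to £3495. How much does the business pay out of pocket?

£3249

Actual cash value after 20% depreciation: £3495 × 80% = £2796.
After the deductible, £2796 − £2550 = £246 remains.
That's under the £13630 cap, so the insurer reimburses the full £246.
Business's share is the uncovered remainder: £3495 − £246 = £3249.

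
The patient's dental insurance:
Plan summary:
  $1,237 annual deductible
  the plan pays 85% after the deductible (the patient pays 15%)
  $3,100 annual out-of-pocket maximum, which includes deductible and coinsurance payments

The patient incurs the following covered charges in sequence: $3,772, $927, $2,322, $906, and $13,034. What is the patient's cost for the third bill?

$348.30

Claim 1 ($3,772): $1,237 finishes the deductible; $2,535 goes to coinsurance; patient's 15% is $380.25. Cost to patient: $1,617.25. OOP to date $1,617.25.
Claim 2 ($927): 15% coinsurance on $927 = $139.05. Cost to patient: $139.05. OOP to date $1,756.30.
Claim 3 ($2,322): deductible met; 15% of $2,322 = $348.30. Cost to patient: $348.30. OOP to date $2,104.60.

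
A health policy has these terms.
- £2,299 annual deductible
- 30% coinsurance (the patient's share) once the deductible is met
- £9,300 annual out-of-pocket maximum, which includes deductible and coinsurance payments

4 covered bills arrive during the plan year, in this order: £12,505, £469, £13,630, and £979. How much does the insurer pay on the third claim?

£9,831.50

Claim 1 (£12,505): £2,299 finishes the deductible; £10,206 goes to coinsurance; coinsurance £10,206 × 30% = £3,061.80. Cost to patient: £5,360.80. OOP to date £5,360.80. Insurer: £12,505 − £5,360.80 = £7,144.20.
Claim 2 (£469): deductible already satisfied, so patient's share is 30% × £469 = £140.70. Patient owes £140.70 (running OOP £5,501.50). Insurer: £469 − £140.70 = £328.30.
Claim 3 (£13,630): deductible met; 30% of £13,630 = £4,089. OOP would hit £9,590.50 > £9,300, so the cap limits the patient to £9,300 − £5,501.50 = £3,798.50. Plan pays £13,630 − £3,798.50 = £9,831.50.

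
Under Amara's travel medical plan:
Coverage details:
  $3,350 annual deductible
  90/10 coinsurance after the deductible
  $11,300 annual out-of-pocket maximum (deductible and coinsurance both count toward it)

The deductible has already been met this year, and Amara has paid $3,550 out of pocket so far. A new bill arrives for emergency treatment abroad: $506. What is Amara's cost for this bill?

The deductible is already satisfied, so the full bill goes to coinsurance.
Coinsurance: $506 × 10% = $50.60.
Total out-of-pocket so far would be $3,550 + $50.60 = $3,600.60, below the $11,300 cap — no reduction.

$50.60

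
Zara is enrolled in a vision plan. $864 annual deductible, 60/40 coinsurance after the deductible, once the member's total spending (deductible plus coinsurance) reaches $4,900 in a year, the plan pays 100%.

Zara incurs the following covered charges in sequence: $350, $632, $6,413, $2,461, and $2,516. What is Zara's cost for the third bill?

$2,565.20

#1 ($350): entire amount goes to the deductible. Member pays $350; OOP now $350.
#2 ($632): $514 finishes the deductible; $118 goes to coinsurance; coinsurance $118 × 40% = $47.20. Member pays $561.20; OOP now $911.20.
#3 ($6,413): 40% coinsurance on $6,413 = $2,565.20. Member pays $2,565.20; OOP now $3,476.40.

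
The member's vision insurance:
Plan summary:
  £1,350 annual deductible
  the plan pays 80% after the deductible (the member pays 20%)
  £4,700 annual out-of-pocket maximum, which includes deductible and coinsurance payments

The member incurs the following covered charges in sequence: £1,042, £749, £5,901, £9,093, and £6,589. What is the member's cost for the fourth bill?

Bill 1, £1,042: fully absorbed by the deductible. Member pays £1,042; OOP now £1,042.
Bill 2, £749: £308 finishes the deductible; £441 goes to coinsurance; 20% of £441 = £88.20. Member owes £396.20 (running OOP £1,438.20).
Bill 3, £5,901: deductible already satisfied, so member's share is 20% × £5,901 = £1,180.20. Member pays £1,180.20; OOP now £2,618.40.
Bill 4, £9,093: deductible met; 20% of £9,093 = £1,818.60. Member owes £1,818.60 (running OOP £4,437).

£1,818.60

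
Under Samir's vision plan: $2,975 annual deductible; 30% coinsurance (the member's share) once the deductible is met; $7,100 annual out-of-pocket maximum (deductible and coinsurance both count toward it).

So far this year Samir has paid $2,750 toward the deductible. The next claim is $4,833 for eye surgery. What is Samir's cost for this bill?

Deductible still to meet: $2,975 − $2,750 = $225.
After the $225 deductible portion, $4,833 − $225 = $4,608 is subject to coinsurance.
Coinsurance: $4,608 × 30% = $1,382.40.
That puts the member's cost at $225 + $1,382.40 = $1,607.40 before any cap.
Cumulative spending $2,750 + $1,607.40 = $4,357.40 stays under the $7,100 maximum.

$1,607.40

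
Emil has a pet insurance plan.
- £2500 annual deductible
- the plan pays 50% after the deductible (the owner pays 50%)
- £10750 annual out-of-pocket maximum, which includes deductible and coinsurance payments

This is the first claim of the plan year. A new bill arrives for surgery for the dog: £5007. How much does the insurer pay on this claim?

Nothing has been paid toward the £2500 deductible, so the first £2500 of this charge is applied there.
That leaves £5007 − £2500 = £2507 for coinsurance.
50% of £2507 = £1253.50 falls to the owner.
Owner responsibility before any cap: £2500 + £1253.50 = £3753.50.
Cumulative spending £0 + £3753.50 = £3753.50 stays under the £10750 maximum.
The plan picks up £5007 − £3753.50 = £1253.50.

£1253.50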